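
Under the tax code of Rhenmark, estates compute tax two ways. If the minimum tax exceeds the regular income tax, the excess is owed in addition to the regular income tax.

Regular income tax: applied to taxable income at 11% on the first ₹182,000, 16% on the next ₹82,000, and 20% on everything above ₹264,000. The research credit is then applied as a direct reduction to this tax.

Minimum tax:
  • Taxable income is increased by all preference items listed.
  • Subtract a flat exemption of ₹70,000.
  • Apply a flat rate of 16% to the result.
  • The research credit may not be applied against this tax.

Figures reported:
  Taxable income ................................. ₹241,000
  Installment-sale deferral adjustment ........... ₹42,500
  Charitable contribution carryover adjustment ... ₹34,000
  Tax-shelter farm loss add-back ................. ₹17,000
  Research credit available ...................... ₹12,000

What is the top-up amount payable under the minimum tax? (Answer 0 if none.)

₹24,860

Minimum tax:
  Adjusted income: ₹241,000 + ₹42,500 + ₹34,000 + ₹17,000 = ₹334,500
  Less exemption ₹70,000 → base ₹264,500
  ₹264,500 × 16% = ₹42,320

Regular income tax:
  ₹182,000 × 11% = ₹20,020
  ₹59,000 × 16% = ₹9,440
  → ₹29,460
  Less research credit ₹12,000 → ₹17,460

Excess of minimum tax over regular income tax: ₹42,320 − ₹17,460 = ₹24,860.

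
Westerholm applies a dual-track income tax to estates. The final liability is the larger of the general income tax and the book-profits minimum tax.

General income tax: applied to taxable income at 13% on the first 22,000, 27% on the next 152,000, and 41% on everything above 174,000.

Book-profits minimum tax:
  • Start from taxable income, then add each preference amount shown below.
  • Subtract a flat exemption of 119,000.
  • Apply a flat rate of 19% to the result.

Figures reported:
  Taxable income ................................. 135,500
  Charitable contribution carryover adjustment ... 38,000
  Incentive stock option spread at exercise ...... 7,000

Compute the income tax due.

33,505

General income tax:
  22,000 × 13% = 2,860
  113,500 × 27% = 30,645
  → 33,505

Book-profits minimum tax:
  Adjusted income: 135,500 + 38,000 + 7,000 = 180,500
  Less exemption 119,000 → base 61,500
  61,500 × 19% = 11,685

33,505 > 11,685, so the general income tax governs.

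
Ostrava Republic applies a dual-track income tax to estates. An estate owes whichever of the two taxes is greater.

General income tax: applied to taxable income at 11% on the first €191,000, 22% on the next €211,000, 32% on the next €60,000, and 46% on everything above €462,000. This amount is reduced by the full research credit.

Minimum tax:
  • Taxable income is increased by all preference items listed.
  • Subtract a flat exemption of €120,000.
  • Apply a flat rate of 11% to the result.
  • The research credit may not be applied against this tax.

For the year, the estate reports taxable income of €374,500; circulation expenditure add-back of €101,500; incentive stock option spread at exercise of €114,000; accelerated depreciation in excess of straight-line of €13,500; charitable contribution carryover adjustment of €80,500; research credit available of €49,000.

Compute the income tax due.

Minimum tax:
  Adjusted income: €374,500 + €101,500 + €114,000 + €13,500 + €80,500 = €684,000
  Less exemption €120,000 → base €564,000
  €564,000 × 11% = €62,040

General income tax:
  €191,000 × 11% = €21,010
  €183,500 × 22% = €40,370
  → €61,380
  Less research credit €49,000 → €12,380

€62,040 > €12,380, so the minimum tax is the binding amount.

€62,040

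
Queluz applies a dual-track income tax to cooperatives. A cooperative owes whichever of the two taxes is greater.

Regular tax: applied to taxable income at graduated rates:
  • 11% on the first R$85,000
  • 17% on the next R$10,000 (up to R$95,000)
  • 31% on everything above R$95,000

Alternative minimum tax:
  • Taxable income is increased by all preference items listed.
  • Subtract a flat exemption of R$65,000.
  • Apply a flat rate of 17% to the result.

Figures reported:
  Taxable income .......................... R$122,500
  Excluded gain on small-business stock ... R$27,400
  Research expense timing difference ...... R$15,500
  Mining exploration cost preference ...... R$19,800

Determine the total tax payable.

Regular tax:
  R$85,000 × 11% = R$9,350
  R$10,000 × 17% = R$1,700
  R$27,500 × 31% = R$8,525
  → R$19,575

Alternative minimum tax:
  Adjusted income: R$122,500 + R$27,400 + R$15,500 + R$19,800 = R$185,200
  Less exemption R$65,000 → base R$120,200
  R$120,200 × 17% = R$20,434

R$20,434 > R$19,575, so the alternative minimum tax is the binding amount.

R$20,434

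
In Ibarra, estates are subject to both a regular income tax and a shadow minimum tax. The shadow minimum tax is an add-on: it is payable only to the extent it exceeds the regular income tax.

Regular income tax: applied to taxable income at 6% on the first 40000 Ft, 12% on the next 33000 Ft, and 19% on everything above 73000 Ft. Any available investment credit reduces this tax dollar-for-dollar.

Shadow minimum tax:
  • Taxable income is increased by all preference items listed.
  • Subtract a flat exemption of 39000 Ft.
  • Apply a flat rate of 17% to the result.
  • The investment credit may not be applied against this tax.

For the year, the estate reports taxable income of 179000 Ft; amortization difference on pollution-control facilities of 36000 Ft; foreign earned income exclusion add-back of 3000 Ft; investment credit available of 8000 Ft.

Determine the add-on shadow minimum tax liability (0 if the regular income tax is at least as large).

Shadow minimum tax:
  Adjusted income: 179000 Ft + 36000 Ft + 3000 Ft = 218000 Ft
  Less exemption 39000 Ft → base 179000 Ft
  179000 Ft × 17% = 30430 Ft

Regular income tax:
  40000 Ft × 6% = 2400 Ft
  33000 Ft × 12% = 3960 Ft
  106000 Ft × 19% = 20140 Ft
  → 26500 Ft
  Less investment credit 8000 Ft → 18500 Ft

Excess of shadow minimum tax over regular income tax: 30430 Ft − 18500 Ft = 11930 Ft.

11930 Ft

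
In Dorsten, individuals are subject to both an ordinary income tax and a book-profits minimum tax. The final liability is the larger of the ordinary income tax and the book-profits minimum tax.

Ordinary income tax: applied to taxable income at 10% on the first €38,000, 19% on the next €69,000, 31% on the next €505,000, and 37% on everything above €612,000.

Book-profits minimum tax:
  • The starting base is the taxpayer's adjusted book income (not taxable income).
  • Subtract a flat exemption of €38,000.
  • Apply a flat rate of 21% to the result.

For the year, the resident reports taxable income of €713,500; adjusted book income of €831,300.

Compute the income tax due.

€211,015

Ordinary income tax:
  €38,000 × 10% = €3,800
  €69,000 × 19% = €13,110
  €505,000 × 31% = €156,550
  €101,500 × 37% = €37,555
  → €211,015

Book-profits minimum tax:
  Base (adjusted book income): €831,300
  Less exemption €38,000 → base €793,300
  €793,300 × 21% = €166,593

€211,015 > €166,593, so the ordinary income tax governs.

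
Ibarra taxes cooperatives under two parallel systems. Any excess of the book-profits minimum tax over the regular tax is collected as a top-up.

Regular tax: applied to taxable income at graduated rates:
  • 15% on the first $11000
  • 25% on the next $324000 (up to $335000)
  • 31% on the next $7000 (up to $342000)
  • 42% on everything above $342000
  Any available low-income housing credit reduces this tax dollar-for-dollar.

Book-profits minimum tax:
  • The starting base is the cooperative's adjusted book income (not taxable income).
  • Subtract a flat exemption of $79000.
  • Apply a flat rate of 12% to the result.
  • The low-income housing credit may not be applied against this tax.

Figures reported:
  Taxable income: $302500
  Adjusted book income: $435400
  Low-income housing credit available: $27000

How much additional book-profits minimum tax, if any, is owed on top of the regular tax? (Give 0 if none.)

$0

Book-profits minimum tax:
  Base (adjusted book income): $435400
  Less exemption $79000 → base $356400
  $356400 × 12% = $42768

Regular tax:
  $11000 × 15% = $1650
  $291500 × 25% = $72875
  → $74525
  Less low-income housing credit $27000 → $47525

$42768 ≤ $47525, so no add-on is due.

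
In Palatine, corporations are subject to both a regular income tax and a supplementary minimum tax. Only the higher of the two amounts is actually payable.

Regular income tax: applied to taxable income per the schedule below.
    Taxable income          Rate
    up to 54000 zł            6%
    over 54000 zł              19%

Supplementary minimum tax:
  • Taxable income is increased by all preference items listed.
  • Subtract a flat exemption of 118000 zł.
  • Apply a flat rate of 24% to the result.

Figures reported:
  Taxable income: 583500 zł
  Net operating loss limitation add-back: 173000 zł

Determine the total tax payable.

153240 zł

Supplementary minimum tax:
  Adjusted income: 583500 zł + 173000 zł = 756500 zł
  Less exemption 118000 zł → base 638500 zł
  638500 zł × 24% = 153240 zł

Regular income tax:
  54000 zł × 6% = 3240 zł
  529500 zł × 19% = 100605 zł
  → 103845 zł

153240 zł > 103845 zł, so the supplementary minimum tax is the binding amount.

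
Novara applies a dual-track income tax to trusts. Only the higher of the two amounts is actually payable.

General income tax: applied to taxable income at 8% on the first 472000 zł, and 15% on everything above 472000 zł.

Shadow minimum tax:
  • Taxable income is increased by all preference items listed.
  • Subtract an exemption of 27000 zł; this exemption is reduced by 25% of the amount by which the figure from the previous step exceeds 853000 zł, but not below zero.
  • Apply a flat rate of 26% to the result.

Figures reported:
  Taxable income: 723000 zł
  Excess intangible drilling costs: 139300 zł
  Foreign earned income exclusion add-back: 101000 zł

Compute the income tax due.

General income tax:
  472000 zł × 8% = 37760 zł
  251000 zł × 15% = 37650 zł
  → 75410 zł

Shadow minimum tax:
  Adjusted income: 723000 zł + 139300 zł + 101000 zł = 963300 zł
  Exemption: 25% × (963300 zł − 853000 zł) = 27575 zł ≥ 27000 zł, so the exemption is fully phased out
  Base: 963300 zł − 0 zł = 963300 zł
  963300 zł × 26% = 250458 zł

250458 zł > 75410 zł, so the shadow minimum tax is the binding amount.

250458 zł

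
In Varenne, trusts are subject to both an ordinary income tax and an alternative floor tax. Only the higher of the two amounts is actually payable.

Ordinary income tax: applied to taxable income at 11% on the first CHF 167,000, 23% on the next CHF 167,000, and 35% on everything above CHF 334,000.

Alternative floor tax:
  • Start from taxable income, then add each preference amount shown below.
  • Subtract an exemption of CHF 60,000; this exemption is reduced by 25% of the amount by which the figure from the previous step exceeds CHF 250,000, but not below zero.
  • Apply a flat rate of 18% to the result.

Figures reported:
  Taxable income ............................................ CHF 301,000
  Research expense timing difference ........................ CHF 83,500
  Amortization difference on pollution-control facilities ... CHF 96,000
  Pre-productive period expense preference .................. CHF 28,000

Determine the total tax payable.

CHF 91,530

Ordinary income tax:
  CHF 167,000 × 11% = CHF 18,370
  CHF 134,000 × 23% = CHF 30,820
  → CHF 49,190

Alternative floor tax:
  Adjusted income: CHF 301,000 + CHF 83,500 + CHF 96,000 + CHF 28,000 = CHF 508,500
  Exemption: 25% × (CHF 508,500 − CHF 250,000) = CHF 64,625 ≥ CHF 60,000, so the exemption is fully phased out
  Base: CHF 508,500 − CHF 0 = CHF 508,500
  CHF 508,500 × 18% = CHF 91,530

CHF 91,530 > CHF 49,190, so the alternative floor tax is the binding amount.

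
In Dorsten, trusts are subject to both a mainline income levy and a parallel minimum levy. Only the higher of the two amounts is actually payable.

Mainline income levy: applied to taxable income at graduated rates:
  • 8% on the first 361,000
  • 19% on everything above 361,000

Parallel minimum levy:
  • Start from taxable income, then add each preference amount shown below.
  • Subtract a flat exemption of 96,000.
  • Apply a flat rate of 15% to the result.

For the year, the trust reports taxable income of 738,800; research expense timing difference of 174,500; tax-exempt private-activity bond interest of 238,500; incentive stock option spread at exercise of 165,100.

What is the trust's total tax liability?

Mainline income levy:
  361,000 × 8% = 28,880
  377,800 × 19% = 71,782
  → 100,662

Parallel minimum levy:
  Adjusted income: 738,800 + 174,500 + 238,500 + 165,100 = 1,316,900
  Less exemption 96,000 → base 1,220,900
  1,220,900 × 15% = 183,135

183,135 > 100,662, so the parallel minimum levy is the binding amount.

183,135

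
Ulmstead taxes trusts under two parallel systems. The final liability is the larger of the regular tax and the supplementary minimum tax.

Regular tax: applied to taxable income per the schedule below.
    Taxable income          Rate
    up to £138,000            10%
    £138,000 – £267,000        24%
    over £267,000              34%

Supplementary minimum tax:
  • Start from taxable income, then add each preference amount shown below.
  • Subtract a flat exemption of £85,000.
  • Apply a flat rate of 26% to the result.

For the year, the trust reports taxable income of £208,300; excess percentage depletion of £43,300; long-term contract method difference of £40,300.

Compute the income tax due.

£53,794

Regular tax:
  £138,000 × 10% = £13,800
  £70,300 × 24% = £16,872
  → £30,672

Supplementary minimum tax:
  Adjusted income: £208,300 + £43,300 + £40,300 = £291,900
  Less exemption £85,000 → base £206,900
  £206,900 × 26% = £53,794

£53,794 > £30,672, so the supplementary minimum tax is the binding amount.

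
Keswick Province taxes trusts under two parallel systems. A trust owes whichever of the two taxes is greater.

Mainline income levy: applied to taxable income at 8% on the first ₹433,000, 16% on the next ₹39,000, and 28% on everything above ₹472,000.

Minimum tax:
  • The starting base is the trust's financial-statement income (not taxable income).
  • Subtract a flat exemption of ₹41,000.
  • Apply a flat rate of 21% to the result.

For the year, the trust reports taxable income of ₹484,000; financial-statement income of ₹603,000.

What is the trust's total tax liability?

Minimum tax:
  Base (financial-statement income): ₹603,000
  Less exemption ₹41,000 → base ₹562,000
  ₹562,000 × 21% = ₹118,020

Mainline income levy:
  ₹433,000 × 8% = ₹34,640
  ₹39,000 × 16% = ₹6,240
  ₹12,000 × 28% = ₹3,360
  → ₹44,240

₹118,020 > ₹44,240, so the minimum tax is the binding amount.

₹118,020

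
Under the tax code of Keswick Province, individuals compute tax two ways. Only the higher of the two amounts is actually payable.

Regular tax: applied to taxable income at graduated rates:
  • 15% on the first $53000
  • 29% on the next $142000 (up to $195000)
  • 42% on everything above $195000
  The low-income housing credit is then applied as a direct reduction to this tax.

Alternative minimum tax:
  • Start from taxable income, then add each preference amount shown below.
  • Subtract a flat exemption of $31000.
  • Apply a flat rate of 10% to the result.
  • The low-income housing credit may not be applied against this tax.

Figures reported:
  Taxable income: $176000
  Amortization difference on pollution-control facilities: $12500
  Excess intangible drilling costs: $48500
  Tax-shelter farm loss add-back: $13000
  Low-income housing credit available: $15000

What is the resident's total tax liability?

$28620

Regular tax:
  $53000 × 15% = $7950
  $123000 × 29% = $35670
  → $43620
  Less low-income housing credit $15000 → $28620

Alternative minimum tax:
  Adjusted income: $176000 + $12500 + $48500 + $13000 = $250000
  Less exemption $31000 → base $219000
  $219000 × 10% = $21900

$28620 > $21900, so the regular tax governs.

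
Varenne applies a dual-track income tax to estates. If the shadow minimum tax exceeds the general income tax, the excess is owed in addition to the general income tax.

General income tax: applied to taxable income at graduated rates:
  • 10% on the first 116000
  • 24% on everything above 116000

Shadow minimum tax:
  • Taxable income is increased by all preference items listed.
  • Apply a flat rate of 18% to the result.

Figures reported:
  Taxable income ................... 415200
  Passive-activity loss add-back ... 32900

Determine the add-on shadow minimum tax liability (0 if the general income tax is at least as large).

0

General income tax:
  116000 × 10% = 11600
  299200 × 24% = 71808
  → 83408

Shadow minimum tax:
  Adjusted income: 415200 + 32900 = 448100
  448100 × 18% = 80658

80658 ≤ 83408, so no add-on is due.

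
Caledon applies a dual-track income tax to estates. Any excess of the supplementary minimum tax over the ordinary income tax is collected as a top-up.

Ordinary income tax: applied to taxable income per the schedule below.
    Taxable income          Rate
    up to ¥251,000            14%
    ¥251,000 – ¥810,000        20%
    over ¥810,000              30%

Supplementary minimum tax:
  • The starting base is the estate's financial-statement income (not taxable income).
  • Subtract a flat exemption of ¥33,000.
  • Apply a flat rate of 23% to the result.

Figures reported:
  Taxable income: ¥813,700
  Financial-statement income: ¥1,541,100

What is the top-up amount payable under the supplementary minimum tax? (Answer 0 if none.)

Supplementary minimum tax:
  Base (financial-statement income): ¥1,541,100
  Less exemption ¥33,000 → base ¥1,508,100
  ¥1,508,100 × 23% = ¥346,863

Ordinary income tax:
  ¥251,000 × 14% = ¥35,140
  ¥559,000 × 20% = ¥111,800
  ¥3,700 × 30% = ¥1,110
  → ¥148,050

Excess of supplementary minimum tax over ordinary income tax: ¥346,863 − ¥148,050 = ¥198,813.

¥198,813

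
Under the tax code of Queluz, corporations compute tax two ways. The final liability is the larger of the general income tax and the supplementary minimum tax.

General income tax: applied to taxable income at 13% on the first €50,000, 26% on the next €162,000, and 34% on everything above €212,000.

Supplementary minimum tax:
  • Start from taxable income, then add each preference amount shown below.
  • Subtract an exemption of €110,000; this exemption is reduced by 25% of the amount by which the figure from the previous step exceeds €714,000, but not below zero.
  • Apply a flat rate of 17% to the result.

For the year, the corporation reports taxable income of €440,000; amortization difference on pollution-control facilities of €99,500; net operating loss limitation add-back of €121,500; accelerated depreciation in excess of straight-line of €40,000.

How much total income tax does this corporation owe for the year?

€126,140

Supplementary minimum tax:
  Adjusted income: €440,000 + €99,500 + €121,500 + €40,000 = €701,000
  Exemption: €701,000 ≤ €714,000, so full €110,000 applies
  Base: €701,000 − €110,000 = €591,000
  €591,000 × 17% = €100,470

General income tax:
  €50,000 × 13% = €6,500
  €162,000 × 26% = €42,120
  €228,000 × 34% = €77,520
  → €126,140

€126,140 > €100,470, so the general income tax governs.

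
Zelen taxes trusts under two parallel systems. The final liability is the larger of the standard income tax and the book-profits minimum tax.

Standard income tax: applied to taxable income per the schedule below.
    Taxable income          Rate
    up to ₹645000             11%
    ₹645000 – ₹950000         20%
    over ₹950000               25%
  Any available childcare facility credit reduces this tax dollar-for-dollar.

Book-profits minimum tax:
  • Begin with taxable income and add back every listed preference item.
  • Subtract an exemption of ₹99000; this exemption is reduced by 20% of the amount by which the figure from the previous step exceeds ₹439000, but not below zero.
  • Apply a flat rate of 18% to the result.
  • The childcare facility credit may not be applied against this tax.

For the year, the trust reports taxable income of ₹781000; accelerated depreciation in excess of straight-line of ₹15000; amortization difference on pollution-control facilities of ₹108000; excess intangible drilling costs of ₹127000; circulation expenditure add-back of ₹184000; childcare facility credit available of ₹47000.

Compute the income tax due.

Book-profits minimum tax:
  Adjusted income: ₹781000 + ₹15000 + ₹108000 + ₹127000 + ₹184000 = ₹1215000
  Exemption: 20% × (₹1215000 − ₹439000) = ₹155200 ≥ ₹99000, so the exemption is fully phased out
  Base: ₹1215000 − ₹0 = ₹1215000
  ₹1215000 × 18% = ₹218700

Standard income tax:
  ₹645000 × 11% = ₹70950
  ₹136000 × 20% = ₹27200
  → ₹98150
  Less childcare facility credit ₹47000 → ₹51150

₹218700 > ₹51150, so the book-profits minimum tax is the binding amount.

₹218700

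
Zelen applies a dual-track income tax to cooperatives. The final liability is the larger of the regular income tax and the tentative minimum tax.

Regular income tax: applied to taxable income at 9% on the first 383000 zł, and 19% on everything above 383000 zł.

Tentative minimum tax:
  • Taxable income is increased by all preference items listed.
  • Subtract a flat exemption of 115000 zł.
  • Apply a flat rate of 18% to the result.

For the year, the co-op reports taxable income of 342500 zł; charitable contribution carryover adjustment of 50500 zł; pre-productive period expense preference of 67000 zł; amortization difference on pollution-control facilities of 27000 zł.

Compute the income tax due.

66960 zł

Tentative minimum tax:
  Adjusted income: 342500 zł + 50500 zł + 67000 zł + 27000 zł = 487000 zł
  Less exemption 115000 zł → base 372000 zł
  372000 zł × 18% = 66960 zł

Regular income tax:
  342500 zł × 9% = 30825 zł

66960 zł > 30825 zł, so the tentative minimum tax is the binding amount.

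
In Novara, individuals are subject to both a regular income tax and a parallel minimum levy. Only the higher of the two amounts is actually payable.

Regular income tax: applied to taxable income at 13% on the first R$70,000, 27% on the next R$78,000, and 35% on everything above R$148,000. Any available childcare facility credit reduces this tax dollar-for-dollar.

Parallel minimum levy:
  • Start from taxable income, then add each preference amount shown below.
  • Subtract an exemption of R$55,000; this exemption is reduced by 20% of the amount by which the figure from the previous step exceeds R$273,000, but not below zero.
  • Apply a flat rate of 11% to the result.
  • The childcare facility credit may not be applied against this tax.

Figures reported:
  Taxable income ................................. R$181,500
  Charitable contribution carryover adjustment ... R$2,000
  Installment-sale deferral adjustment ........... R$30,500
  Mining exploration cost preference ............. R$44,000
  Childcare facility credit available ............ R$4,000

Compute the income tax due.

R$37,885

Regular income tax:
  R$70,000 × 13% = R$9,100
  R$78,000 × 27% = R$21,060
  R$33,500 × 35% = R$11,725
  → R$41,885
  Less childcare facility credit R$4,000 → R$37,885

Parallel minimum levy:
  Adjusted income: R$181,500 + R$2,000 + R$30,500 + R$44,000 = R$258,000
  Exemption: R$258,000 ≤ R$273,000, so full R$55,000 applies
  Base: R$258,000 − R$55,000 = R$203,000
  R$203,000 × 11% = R$22,330

R$37,885 > R$22,330, so the regular income tax governs.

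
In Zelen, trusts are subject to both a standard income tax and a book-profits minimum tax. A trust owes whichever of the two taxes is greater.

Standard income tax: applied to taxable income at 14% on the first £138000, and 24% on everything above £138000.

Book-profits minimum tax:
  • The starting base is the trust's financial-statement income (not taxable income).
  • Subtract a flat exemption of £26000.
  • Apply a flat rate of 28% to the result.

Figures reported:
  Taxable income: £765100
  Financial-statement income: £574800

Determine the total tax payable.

£169824

Book-profits minimum tax:
  Base (financial-statement income): £574800
  Less exemption £26000 → base £548800
  £548800 × 28% = £153664

Standard income tax:
  £138000 × 14% = £19320
  £627100 × 24% = £150504
  → £169824

£169824 > £153664, so the standard income tax governs.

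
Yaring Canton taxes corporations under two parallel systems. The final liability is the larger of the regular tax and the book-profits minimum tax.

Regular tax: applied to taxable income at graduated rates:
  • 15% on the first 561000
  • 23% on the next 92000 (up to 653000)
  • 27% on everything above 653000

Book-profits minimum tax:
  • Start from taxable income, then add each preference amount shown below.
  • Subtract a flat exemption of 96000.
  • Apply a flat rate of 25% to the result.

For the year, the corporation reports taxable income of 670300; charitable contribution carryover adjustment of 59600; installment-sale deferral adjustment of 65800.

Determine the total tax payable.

174925

Regular tax:
  561000 × 15% = 84150
  92000 × 23% = 21160
  17300 × 27% = 4671
  → 109981

Book-profits minimum tax:
  Adjusted income: 670300 + 59600 + 65800 = 795700
  Less exemption 96000 → base 699700
  699700 × 25% = 174925

174925 > 109981, so the book-profits minimum tax is the binding amount.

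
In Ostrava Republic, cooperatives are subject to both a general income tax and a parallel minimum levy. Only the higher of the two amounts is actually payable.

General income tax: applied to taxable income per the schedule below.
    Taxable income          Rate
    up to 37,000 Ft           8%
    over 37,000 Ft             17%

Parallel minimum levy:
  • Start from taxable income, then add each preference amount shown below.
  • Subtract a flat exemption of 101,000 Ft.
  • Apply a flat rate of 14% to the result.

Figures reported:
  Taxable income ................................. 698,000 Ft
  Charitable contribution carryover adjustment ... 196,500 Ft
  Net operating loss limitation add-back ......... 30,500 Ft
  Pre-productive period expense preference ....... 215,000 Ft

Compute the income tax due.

General income tax:
  37,000 Ft × 8% = 2,960 Ft
  661,000 Ft × 17% = 112,370 Ft
  → 115,330 Ft

Parallel minimum levy:
  Adjusted income: 698,000 Ft + 196,500 Ft + 30,500 Ft + 215,000 Ft = 1,140,000 Ft
  Less exemption 101,000 Ft → base 1,039,000 Ft
  1,039,000 Ft × 14% = 145,460 Ft

145,460 Ft > 115,330 Ft, so the parallel minimum levy is the binding amount.

145,460 Ft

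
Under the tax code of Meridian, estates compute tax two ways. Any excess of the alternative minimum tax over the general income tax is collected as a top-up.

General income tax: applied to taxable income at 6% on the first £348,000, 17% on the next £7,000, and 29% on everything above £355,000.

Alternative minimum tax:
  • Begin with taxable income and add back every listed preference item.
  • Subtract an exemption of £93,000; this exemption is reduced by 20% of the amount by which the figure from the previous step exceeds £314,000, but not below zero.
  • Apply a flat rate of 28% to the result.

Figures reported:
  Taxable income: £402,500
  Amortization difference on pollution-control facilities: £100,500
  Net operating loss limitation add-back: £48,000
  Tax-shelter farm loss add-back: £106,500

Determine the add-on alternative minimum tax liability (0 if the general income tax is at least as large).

General income tax:
  £348,000 × 6% = £20,880
  £7,000 × 17% = £1,190
  £47,500 × 29% = £13,775
  → £35,845

Alternative minimum tax:
  Adjusted income: £402,500 + £100,500 + £48,000 + £106,500 = £657,500
  Exemption: £93,000 − 20% × (£657,500 − £314,000) = £93,000 − £68,700 = £24,300
  Base: £657,500 − £24,300 = £633,200
  £633,200 × 28% = £177,296

Excess of alternative minimum tax over general income tax: £177,296 − £35,845 = £141,451.

£141,451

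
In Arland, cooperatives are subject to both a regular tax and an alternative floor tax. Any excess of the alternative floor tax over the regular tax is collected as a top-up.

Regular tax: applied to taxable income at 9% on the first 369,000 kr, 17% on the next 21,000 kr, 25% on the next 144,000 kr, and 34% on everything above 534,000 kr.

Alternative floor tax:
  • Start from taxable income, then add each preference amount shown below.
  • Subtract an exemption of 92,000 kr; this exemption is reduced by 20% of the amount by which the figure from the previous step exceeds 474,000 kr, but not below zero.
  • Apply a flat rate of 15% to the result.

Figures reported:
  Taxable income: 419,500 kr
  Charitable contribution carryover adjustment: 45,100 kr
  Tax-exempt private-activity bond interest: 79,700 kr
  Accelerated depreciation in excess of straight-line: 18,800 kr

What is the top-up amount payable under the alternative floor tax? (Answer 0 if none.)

Regular tax:
  369,000 kr × 9% = 33,210 kr
  21,000 kr × 17% = 3,570 kr
  29,500 kr × 25% = 7,375 kr
  → 44,155 kr

Alternative floor tax:
  Adjusted income: 419,500 kr + 45,100 kr + 79,700 kr + 18,800 kr = 563,100 kr
  Exemption: 92,000 kr − 20% × (563,100 kr − 474,000 kr) = 92,000 kr − 17,820 kr = 74,180 kr
  Base: 563,100 kr − 74,180 kr = 488,920 kr
  488,920 kr × 15% = 73,338 kr

Excess of alternative floor tax over regular tax: 73,338 kr − 44,155 kr = 29,183 kr.

29,183 kr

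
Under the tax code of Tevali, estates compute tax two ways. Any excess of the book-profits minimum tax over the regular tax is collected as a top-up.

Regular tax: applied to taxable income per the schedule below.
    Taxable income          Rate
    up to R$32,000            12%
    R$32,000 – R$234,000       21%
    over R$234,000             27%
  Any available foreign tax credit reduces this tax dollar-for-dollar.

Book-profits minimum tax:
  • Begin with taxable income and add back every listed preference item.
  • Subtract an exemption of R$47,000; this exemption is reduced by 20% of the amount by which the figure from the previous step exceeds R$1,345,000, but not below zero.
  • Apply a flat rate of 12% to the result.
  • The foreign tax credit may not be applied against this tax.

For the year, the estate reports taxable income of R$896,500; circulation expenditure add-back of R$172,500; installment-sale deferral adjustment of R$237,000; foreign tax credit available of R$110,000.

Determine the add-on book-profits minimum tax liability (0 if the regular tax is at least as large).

R$35,945

Regular tax:
  R$32,000 × 12% = R$3,840
  R$202,000 × 21% = R$42,420
  R$662,500 × 27% = R$178,875
  → R$225,135
  Less foreign tax credit R$110,000 → R$115,135

Book-profits minimum tax:
  Adjusted income: R$896,500 + R$172,500 + R$237,000 = R$1,306,000
  Exemption: R$1,306,000 ≤ R$1,345,000, so full R$47,000 applies
  Base: R$1,306,000 − R$47,000 = R$1,259,000
  R$1,259,000 × 12% = R$151,080

Excess of book-profits minimum tax over regular tax: R$151,080 − R$115,135 = R$35,945.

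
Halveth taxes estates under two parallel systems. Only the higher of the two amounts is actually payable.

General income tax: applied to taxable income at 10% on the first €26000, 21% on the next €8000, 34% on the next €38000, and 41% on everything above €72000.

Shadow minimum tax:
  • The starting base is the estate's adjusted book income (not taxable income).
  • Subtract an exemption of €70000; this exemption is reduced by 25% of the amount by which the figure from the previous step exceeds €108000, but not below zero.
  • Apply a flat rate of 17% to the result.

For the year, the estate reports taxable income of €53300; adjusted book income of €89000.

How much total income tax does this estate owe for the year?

Shadow minimum tax:
  Base (adjusted book income): €89000
  Exemption: €89000 ≤ €108000, so full €70000 applies
  Base: €89000 − €70000 = €19000
  €19000 × 17% = €3230

General income tax:
  €26000 × 10% = €2600
  €8000 × 21% = €1680
  €19300 × 34% = €6562
  → €10842

€10842 > €3230, so the general income tax governs.

€10842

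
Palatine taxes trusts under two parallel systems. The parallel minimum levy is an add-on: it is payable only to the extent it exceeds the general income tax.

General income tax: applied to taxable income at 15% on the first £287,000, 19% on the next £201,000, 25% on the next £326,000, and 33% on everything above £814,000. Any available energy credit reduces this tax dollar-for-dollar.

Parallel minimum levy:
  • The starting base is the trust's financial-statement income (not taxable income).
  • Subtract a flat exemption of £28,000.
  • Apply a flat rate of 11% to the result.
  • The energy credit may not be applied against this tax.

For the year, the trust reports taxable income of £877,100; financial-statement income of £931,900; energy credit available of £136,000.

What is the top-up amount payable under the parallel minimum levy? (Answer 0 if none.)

Parallel minimum levy:
  Base (financial-statement income): £931,900
  Less exemption £28,000 → base £903,900
  £903,900 × 11% = £99,429

General income tax:
  £287,000 × 15% = £43,050
  £201,000 × 19% = £38,190
  £326,000 × 25% = £81,500
  £63,100 × 33% = £20,823
  → £183,563
  Less energy credit £136,000 → £47,563

Excess of parallel minimum levy over general income tax: £99,429 − £47,563 = £51,866.

£51,866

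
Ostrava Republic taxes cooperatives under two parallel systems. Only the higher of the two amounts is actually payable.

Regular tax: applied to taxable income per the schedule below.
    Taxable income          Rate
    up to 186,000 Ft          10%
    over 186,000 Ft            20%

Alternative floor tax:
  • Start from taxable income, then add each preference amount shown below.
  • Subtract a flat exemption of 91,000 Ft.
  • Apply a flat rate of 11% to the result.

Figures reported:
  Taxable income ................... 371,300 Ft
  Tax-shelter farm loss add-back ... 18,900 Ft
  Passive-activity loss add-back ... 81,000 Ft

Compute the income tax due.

55,660 Ft

Alternative floor tax:
  Adjusted income: 371,300 Ft + 18,900 Ft + 81,000 Ft = 471,200 Ft
  Less exemption 91,000 Ft → base 380,200 Ft
  380,200 Ft × 11% = 41,822 Ft

Regular tax:
  186,000 Ft × 10% = 18,600 Ft
  185,300 Ft × 20% = 37,060 Ft
  → 55,660 Ft

55,660 Ft > 41,822 Ft, so the regular tax governs.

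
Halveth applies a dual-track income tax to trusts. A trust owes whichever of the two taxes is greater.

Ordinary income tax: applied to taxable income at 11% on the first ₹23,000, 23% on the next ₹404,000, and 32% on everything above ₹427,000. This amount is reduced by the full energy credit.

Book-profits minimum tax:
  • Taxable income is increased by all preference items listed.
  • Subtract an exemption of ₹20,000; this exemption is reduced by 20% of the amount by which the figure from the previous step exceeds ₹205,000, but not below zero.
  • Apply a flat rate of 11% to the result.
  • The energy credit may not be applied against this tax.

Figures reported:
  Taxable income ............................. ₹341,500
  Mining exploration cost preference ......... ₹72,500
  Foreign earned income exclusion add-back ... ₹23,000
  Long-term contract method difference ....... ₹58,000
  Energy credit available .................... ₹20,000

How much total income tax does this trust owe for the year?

₹55,785

Ordinary income tax:
  ₹23,000 × 11% = ₹2,530
  ₹318,500 × 23% = ₹73,255
  → ₹75,785
  Less energy credit ₹20,000 → ₹55,785

Book-profits minimum tax:
  Adjusted income: ₹341,500 + ₹72,500 + ₹23,000 + ₹58,000 = ₹495,000
  Exemption: 20% × (₹495,000 − ₹205,000) = ₹58,000 ≥ ₹20,000, so the exemption is fully phased out
  Base: ₹495,000 − ₹0 = ₹495,000
  ₹495,000 × 11% = ₹54,450

₹55,785 > ₹54,450, so the ordinary income tax governs.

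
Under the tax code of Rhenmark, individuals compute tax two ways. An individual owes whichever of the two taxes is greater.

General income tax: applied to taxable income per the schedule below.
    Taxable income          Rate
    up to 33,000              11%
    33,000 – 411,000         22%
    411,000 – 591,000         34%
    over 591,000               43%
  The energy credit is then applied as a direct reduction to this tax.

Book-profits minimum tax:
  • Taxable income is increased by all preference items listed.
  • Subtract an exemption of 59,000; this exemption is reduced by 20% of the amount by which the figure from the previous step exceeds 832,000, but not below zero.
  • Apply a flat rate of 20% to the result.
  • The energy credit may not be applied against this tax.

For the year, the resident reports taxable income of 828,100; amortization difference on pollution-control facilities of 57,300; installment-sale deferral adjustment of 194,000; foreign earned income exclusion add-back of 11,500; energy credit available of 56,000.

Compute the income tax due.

216,736

General income tax:
  33,000 × 11% = 3,630
  378,000 × 22% = 83,160
  180,000 × 34% = 61,200
  237,100 × 43% = 101,953
  → 249,943
  Less energy credit 56,000 → 193,943

Book-profits minimum tax:
  Adjusted income: 828,100 + 57,300 + 194,000 + 11,500 = 1,090,900
  Exemption: 59,000 − 20% × (1,090,900 − 832,000) = 59,000 − 51,780 = 7,220
  Base: 1,090,900 − 7,220 = 1,083,680
  1,083,680 × 20% = 216,736

216,736 > 193,943, so the book-profits minimum tax is the binding amount.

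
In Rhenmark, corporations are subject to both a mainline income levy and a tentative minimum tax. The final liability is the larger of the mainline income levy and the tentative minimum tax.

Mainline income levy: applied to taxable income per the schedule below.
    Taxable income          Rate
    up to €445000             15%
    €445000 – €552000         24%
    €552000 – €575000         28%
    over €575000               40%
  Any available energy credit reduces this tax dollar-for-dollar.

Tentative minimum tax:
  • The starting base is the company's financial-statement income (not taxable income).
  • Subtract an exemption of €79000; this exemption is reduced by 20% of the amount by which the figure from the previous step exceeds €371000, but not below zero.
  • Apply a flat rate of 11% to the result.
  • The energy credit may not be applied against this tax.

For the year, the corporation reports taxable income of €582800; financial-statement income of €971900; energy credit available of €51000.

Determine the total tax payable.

€106909

Tentative minimum tax:
  Base (financial-statement income): €971900
  Exemption: 20% × (€971900 − €371000) = €120180 ≥ €79000, so the exemption is fully phased out
  Base: €971900 − €0 = €971900
  €971900 × 11% = €106909

Mainline income levy:
  €445000 × 15% = €66750
  €107000 × 24% = €25680
  €23000 × 28% = €6440
  €7800 × 40% = €3120
  → €101990
  Less energy credit €51000 → €50990

€106909 > €50990, so the tentative minimum tax is the binding amount.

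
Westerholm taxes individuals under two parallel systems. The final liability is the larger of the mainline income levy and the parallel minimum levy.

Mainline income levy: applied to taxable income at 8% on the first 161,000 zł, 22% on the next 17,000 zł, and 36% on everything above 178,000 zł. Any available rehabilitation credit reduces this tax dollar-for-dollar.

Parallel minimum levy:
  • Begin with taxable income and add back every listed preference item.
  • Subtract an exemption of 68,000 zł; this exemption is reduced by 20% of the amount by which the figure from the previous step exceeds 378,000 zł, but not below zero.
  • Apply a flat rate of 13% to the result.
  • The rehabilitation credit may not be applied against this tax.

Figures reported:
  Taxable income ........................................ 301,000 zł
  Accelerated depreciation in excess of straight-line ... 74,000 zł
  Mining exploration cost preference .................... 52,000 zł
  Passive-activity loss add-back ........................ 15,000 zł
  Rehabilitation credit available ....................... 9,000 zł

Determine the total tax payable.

Parallel minimum levy:
  Adjusted income: 301,000 zł + 74,000 zł + 52,000 zł + 15,000 zł = 442,000 zł
  Exemption: 68,000 zł − 20% × (442,000 zł − 378,000 zł) = 68,000 zł − 12,800 zł = 55,200 zł
  Base: 442,000 zł − 55,200 zł = 386,800 zł
  386,800 zł × 13% = 50,284 zł

Mainline income levy:
  161,000 zł × 8% = 12,880 zł
  17,000 zł × 22% = 3,740 zł
  123,000 zł × 36% = 44,280 zł
  → 60,900 zł
  Less rehabilitation credit 9,000 zł → 51,900 zł

51,900 zł > 50,284 zł, so the mainline income levy governs.

51,900 zł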